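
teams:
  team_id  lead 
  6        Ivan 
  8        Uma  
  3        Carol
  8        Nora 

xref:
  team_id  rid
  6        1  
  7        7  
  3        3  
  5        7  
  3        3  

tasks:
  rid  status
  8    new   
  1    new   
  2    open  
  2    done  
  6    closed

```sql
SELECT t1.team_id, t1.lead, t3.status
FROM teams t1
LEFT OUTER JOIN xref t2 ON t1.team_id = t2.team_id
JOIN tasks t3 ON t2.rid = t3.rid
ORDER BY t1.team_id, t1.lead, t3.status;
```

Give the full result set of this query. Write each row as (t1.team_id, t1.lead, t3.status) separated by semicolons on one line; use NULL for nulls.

(6, Ivan, new)

Step 1 — t1 LEFT JOIN t2 on team_id → 5 row(s).
Then INNER JOIN `tasks t3` on rid: keep only rows whose t2.rid appears in t3.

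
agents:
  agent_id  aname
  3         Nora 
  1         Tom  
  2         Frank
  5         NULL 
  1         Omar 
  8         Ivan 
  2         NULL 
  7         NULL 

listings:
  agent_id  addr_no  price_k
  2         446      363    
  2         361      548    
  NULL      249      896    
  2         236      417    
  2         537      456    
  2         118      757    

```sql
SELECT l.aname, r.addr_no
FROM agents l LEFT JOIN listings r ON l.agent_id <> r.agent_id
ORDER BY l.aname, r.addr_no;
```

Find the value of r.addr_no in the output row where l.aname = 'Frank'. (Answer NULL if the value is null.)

NULL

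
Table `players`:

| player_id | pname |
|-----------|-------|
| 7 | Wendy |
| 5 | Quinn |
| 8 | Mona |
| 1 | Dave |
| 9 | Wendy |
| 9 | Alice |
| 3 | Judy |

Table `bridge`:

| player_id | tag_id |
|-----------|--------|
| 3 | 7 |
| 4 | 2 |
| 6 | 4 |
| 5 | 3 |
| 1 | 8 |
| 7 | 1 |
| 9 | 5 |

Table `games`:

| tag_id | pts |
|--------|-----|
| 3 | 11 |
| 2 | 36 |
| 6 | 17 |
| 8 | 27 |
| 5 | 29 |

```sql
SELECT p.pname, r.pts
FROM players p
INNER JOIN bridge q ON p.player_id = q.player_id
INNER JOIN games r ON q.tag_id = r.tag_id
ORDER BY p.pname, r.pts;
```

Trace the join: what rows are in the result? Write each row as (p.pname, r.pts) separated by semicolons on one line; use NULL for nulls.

Step 1 — p INNER JOIN q on player_id → 6 row(s).
Then INNER JOIN `games r` on tag_id: keep only rows whose q.tag_id appears in r.

(Alice, 29); (Dave, 27); (Quinn, 11); (Wendy, 29)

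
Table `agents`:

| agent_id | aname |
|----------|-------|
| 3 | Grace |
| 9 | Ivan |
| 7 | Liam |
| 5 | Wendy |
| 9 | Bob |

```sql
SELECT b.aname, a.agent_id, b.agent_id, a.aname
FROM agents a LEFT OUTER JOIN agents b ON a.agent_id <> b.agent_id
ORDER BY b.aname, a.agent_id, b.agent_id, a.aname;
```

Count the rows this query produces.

18

LEFT JOIN keeps every row from `agents a`; unmatched rows get NULL for `agents b`'s columns.
Matching on a.agent_id <> b.agent_id.
- a[0] agent_id=3 → 4 match(es) in b → 4 row(s).
- a[1] agent_id=9 → 3 match(es) in b → 3 row(s).
- a[2] agent_id=7 → 4 match(es) in b → 4 row(s).
- a[3] agent_id=5 → 4 match(es) in b → 4 row(s).
- a[4] agent_id=9 → 3 match(es) in b → 3 row(s).
Total: 18 rows.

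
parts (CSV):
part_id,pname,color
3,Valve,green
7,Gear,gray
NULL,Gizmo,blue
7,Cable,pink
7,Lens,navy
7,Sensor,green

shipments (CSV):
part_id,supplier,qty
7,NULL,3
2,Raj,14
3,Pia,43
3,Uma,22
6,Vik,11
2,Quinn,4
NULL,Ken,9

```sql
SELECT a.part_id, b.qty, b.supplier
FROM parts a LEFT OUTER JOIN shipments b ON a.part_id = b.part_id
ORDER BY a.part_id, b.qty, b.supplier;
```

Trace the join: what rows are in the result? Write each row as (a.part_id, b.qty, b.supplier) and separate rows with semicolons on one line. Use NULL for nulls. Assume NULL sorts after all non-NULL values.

LEFT JOIN keeps every row from `parts`; unmatched rows get NULL for `shipments`'s columns.
Matching on a.part_id = b.part_id. A NULL in a compared column never satisfies the condition.
Matched pairs: 6; unmatched a rows kept: 1.

(3, 22, Uma); (3, 43, Pia); (7, 3, NULL); (7, 3, NULL); (7, 3, NULL); (7, 3, NULL); (NULL, NULL, NULL)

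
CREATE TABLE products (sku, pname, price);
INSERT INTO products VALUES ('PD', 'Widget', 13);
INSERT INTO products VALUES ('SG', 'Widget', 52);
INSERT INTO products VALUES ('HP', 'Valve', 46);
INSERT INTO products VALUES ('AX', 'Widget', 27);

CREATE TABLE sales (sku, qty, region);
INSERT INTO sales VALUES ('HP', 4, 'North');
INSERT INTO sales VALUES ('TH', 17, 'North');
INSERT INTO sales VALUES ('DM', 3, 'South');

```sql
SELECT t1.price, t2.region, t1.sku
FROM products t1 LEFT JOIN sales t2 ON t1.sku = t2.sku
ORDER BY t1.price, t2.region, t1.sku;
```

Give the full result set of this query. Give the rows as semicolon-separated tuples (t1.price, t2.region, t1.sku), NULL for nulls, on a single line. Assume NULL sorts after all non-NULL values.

LEFT JOIN keeps every row from `products`; unmatched rows get NULL for `sales`'s columns.
Matching on t1.sku = t2.sku.
- t1[0] sku=PD → no match; kept with NULLs on the t2 side.
- t1[1] sku=SG → no match; kept with NULLs on the t2 side.
- t1[2] sku=HP → 1 match(es) in t2 → 1 row(s).
- t1[3] sku=AX → no match; kept with NULLs on the t2 side.
After projecting and ordering:
t1.price | t2.region | t1.sku
13 | NULL | PD
27 | NULL | AX
46 | North | HP
52 | NULL | SG

(13, NULL, PD); (27, NULL, AX); (46, North, HP); (52, NULL, SG)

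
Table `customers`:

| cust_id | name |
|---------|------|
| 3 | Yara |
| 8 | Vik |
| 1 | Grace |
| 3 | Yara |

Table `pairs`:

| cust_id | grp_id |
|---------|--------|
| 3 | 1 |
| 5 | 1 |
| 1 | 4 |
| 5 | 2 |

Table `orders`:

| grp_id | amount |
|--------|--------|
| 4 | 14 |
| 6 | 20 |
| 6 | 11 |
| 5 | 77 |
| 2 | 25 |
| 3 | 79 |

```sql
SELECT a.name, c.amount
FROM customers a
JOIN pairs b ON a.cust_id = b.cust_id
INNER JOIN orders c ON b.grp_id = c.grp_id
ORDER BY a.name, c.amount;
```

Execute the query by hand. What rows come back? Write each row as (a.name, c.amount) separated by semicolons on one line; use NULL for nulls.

(Grace, 14)

Evaluate left to right. First `customers a INNER JOIN pairs b` on cust_id: 3 row(s).
Then INNER JOIN `orders c` on grp_id: keep only rows whose b.grp_id appears in c.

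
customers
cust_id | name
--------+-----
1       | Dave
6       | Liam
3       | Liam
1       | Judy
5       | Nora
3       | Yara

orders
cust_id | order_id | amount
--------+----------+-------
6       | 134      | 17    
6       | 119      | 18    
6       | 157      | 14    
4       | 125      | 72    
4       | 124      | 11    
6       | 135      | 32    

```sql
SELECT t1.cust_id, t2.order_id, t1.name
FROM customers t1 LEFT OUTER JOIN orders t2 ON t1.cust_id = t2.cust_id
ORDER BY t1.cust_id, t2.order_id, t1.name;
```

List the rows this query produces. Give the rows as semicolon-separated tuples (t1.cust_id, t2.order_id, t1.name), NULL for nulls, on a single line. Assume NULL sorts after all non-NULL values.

(1, NULL, Dave); (1, NULL, Judy); (3, NULL, Liam); (3, NULL, Yara); (5, NULL, Nora); (6, 119, Liam); (6, 134, Liam); (6, 135, Liam); (6, 157, Liam)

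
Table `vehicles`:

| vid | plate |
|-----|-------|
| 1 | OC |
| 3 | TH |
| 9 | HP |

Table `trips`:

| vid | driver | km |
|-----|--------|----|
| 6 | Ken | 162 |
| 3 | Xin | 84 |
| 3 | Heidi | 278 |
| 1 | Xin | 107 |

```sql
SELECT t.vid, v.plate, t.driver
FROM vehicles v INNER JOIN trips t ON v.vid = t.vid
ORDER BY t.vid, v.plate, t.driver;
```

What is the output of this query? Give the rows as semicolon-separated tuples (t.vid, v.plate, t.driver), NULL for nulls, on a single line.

INNER JOIN keeps only pairs where the ON condition holds.
Matching on v.vid = t.vid.
- v (vid=1) pairs with 1 row(s) of t.
- v (vid=3) pairs with 2 row(s) of t.
- v (vid=9) has no partner → excluded.
After projecting and ordering:
t.vid | v.plate | t.driver
1 | OC | Xin
3 | TH | Heidi
3 | TH | Xin

(1, OC, Xin); (3, TH, Heidi); (3, TH, Xin)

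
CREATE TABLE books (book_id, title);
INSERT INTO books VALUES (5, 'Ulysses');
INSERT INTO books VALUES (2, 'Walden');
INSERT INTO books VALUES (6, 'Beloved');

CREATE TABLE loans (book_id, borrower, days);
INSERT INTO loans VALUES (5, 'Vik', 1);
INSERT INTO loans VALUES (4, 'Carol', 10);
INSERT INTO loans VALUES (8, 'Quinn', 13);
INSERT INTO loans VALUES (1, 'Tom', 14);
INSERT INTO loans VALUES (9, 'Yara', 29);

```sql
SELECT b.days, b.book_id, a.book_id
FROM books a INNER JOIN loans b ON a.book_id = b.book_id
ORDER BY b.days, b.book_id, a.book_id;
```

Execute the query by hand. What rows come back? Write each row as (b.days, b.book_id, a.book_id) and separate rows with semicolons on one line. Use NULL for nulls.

(1, 5, 5)

INNER JOIN keeps only pairs where the ON condition holds.
Matching on a.book_id = b.book_id.
- a row (book_id=5): matches 1 b row(s) → 1 output row(s).
- a row (book_id=2): no match → dropped.
- a row (book_id=6): no match → dropped.
After projecting and ordering:
b.days | b.book_id | a.book_id
1 | 5 | 5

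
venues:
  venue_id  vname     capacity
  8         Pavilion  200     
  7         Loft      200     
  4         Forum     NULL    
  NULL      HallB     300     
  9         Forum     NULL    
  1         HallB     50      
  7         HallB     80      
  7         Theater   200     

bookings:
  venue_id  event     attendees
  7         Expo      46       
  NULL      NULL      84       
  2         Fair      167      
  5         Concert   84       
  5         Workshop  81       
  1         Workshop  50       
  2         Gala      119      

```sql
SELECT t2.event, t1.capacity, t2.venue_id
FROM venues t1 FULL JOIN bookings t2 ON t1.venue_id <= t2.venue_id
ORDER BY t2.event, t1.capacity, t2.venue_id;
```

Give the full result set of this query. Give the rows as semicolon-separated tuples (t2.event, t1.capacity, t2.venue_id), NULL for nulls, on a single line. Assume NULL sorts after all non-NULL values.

FULL OUTER JOIN keeps every row from both sides; unmatched rows get NULL for the other side's columns.
Matching on t1.venue_id <= t2.venue_id. A NULL in a compared column never satisfies the condition.
- venue_id=8: no t2 row matches, row kept with t2 columns NULL.
- venue_id=7: 1 matching t2 row(s), so 1 row(s) emitted.
- venue_id=4: 3 matching t2 row(s), so 3 row(s) emitted.
- venue_id=NULL: no t2 row matches, row kept with t2 columns NULL.
- venue_id=9: no t2 row matches, row kept with t2 columns NULL.
- venue_id=1: 6 matching t2 row(s), so 6 row(s) emitted.
- venue_id=7: 1 matching t2 row(s), so 1 row(s) emitted.
- venue_id=7: 1 matching t2 row(s), so 1 row(s) emitted.
- 1 t2 row(s) had no t1 match → kept, t1 columns NULL.

(Concert, 50, 5); (Concert, NULL, 5); (Expo, 50, 7); (Expo, 80, 7); (Expo, 200, 7); (Expo, 200, 7); (Expo, NULL, 7); (Fair, 50, 2); (Gala, 50, 2); (Workshop, 50, 1); (Workshop, 50, 5); (Workshop, NULL, 5); (NULL, 200, NULL); (NULL, 300, NULL); (NULL, NULL, NULL); (NULL, NULL, NULL)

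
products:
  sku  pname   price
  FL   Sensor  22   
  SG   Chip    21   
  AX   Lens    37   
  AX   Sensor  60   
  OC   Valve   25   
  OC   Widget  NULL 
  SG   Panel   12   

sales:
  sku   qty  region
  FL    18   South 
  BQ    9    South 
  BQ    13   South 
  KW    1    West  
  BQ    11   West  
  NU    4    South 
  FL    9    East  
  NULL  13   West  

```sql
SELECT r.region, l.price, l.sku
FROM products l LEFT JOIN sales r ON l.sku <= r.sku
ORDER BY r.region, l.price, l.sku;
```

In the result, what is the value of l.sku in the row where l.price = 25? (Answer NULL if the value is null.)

OC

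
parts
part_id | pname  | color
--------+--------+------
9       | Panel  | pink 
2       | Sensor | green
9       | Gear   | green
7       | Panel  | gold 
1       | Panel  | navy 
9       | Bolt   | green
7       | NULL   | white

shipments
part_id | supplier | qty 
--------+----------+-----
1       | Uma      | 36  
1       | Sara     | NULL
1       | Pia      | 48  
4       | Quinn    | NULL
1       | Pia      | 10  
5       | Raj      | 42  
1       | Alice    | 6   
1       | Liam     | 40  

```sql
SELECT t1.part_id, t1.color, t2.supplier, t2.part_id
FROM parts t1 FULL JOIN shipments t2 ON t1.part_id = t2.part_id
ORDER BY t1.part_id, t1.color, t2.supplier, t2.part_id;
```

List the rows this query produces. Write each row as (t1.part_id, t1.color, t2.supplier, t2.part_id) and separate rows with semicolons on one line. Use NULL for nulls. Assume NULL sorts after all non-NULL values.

(1, navy, Alice, 1); (1, navy, Liam, 1); (1, navy, Pia, 1); (1, navy, Pia, 1); (1, navy, Sara, 1); (1, navy, Uma, 1); (2, green, NULL, NULL); (7, gold, NULL, NULL); (7, white, NULL, NULL); (9, green, NULL, NULL); (9, green, NULL, NULL); (9, pink, NULL, NULL); (NULL, NULL, Quinn, 4); (NULL, NULL, Raj, 5)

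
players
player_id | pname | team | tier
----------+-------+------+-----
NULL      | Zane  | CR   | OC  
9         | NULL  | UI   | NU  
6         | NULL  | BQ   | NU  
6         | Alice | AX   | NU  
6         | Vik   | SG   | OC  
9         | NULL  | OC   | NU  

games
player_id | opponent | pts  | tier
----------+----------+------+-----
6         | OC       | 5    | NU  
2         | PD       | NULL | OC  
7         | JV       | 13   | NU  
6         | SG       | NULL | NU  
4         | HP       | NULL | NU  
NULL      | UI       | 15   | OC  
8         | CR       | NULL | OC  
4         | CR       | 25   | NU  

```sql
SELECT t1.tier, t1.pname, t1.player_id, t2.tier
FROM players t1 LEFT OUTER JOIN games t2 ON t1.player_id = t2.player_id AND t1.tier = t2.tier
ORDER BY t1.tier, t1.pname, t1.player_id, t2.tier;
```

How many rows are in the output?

LEFT JOIN keeps every row from `players`; unmatched rows get NULL for `games`'s columns.
Matching on t1.player_id = t2.player_id AND t1.tier = t2.tier. A NULL in a compared column never satisfies the condition.
- t1[0] player_id=NULL, tier=OC → no match; kept with NULLs on the t2 side.
- t1[1] player_id=9, tier=NU → no match; kept with NULLs on the t2 side.
- t1[2] player_id=6, tier=NU → 2 match(es) in t2 → 2 row(s).
- t1[3] player_id=6, tier=NU → 2 match(es) in t2 → 2 row(s).
- t1[4] player_id=6, tier=OC → no match; kept with NULLs on the t2 side.
- t1[5] player_id=9, tier=NU → no match; kept with NULLs on the t2 side.
Total: 4 matched + 4 padded = 8 rows.

8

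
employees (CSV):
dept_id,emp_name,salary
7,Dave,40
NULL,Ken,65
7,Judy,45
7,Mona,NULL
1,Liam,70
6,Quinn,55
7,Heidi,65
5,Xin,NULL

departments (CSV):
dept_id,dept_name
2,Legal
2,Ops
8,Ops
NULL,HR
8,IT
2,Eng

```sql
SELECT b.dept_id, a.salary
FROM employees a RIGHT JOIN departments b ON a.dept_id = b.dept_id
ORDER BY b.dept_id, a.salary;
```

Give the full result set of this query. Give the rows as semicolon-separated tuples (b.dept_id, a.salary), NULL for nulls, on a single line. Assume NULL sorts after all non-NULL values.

RIGHT JOIN keeps every row from `departments`; unmatched rows get NULL for `employees`'s columns.
Matching on a.dept_id = b.dept_id. A NULL in a compared column never satisfies the condition.
- a (dept_id=7) has no partner in b.
- a (dept_id=NULL) has no partner in b.
- a (dept_id=7) has no partner in b.
- a (dept_id=7) has no partner in b.
- a (dept_id=1) has no partner in b.
- a (dept_id=6) has no partner in b.
- a (dept_id=7) has no partner in b.
- a (dept_id=5) has no partner in b.
- 6 row(s) from b found no a partner → padded with NULL.
After projecting and ordering:
b.dept_id | a.salary
2 | NULL
2 | NULL
2 | NULL
8 | NULL
8 | NULL
NULL | NULL

(2, NULL); (2, NULL); (2, NULL); (8, NULL); (8, NULL); (NULL, NULL)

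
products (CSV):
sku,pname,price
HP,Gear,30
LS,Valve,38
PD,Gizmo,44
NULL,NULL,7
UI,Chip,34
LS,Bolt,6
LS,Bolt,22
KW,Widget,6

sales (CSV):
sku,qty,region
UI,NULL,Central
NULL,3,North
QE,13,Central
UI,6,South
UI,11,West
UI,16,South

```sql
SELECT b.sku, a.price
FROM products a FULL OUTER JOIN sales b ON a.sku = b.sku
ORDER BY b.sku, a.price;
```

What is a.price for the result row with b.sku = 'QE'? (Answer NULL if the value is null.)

FULL OUTER JOIN keeps every row from both sides; unmatched rows get NULL for the other side's columns.
Matching on a.sku = b.sku. A NULL in a compared column never satisfies the condition.
Matched pairs: 4; unmatched a rows kept: 7; unmatched b rows kept: 2.

NULL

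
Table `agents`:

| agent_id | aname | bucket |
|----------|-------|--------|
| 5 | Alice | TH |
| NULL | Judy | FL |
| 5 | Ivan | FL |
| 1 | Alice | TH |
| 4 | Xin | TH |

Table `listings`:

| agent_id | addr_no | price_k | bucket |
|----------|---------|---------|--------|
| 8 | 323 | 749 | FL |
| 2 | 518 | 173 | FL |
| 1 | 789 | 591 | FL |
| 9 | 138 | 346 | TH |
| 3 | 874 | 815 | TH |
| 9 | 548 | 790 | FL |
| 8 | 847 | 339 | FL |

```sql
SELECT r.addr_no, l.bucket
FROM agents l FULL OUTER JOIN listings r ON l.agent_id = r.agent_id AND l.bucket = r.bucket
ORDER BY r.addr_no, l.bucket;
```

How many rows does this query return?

12

FULL OUTER JOIN keeps every row from both sides; unmatched rows get NULL for the other side's columns.
Matching on l.agent_id = r.agent_id AND l.bucket = r.bucket. A NULL in a compared column never satisfies the condition.
- agent_id=5, bucket=TH: no r row matches, row kept with r columns NULL.
- agent_id=NULL, bucket=FL: no r row matches, row kept with r columns NULL.
- agent_id=5, bucket=FL: no r row matches, row kept with r columns NULL.
- agent_id=1, bucket=TH: no r row matches, row kept with r columns NULL.
- agent_id=4, bucket=TH: no r row matches, row kept with r columns NULL.
- 7 r row(s) had no l match → kept, l columns NULL.
Total: 0 matched + 12 padded = 12 rows.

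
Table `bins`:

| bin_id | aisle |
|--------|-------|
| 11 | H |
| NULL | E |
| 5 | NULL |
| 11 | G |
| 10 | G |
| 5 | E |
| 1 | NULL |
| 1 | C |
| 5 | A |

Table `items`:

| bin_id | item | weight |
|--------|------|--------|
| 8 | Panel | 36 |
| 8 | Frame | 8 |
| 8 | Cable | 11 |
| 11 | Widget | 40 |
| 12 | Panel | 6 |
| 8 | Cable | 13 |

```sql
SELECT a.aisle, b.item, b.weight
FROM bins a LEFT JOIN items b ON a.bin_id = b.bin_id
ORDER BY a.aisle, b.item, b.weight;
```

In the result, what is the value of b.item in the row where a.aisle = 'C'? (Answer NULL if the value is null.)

LEFT JOIN keeps every row from `bins`; unmatched rows get NULL for `items`'s columns.
Matching on a.bin_id = b.bin_id. A NULL in a compared column never satisfies the condition.
Matched pairs: 2; unmatched a rows kept: 7.

NULL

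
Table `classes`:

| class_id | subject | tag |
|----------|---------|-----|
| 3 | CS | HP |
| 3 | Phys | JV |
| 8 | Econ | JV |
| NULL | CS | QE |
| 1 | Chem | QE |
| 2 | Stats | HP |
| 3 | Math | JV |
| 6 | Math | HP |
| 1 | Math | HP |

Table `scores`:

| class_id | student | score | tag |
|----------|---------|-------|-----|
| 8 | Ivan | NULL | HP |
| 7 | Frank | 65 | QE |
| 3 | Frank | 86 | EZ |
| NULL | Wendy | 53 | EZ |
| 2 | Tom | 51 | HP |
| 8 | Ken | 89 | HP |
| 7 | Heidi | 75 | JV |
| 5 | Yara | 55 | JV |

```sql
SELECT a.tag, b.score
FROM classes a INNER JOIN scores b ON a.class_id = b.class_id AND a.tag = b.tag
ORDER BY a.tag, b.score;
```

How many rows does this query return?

1

INNER JOIN keeps only pairs where the ON condition holds.
Matching on a.class_id = b.class_id AND a.tag = b.tag. A NULL in a compared column never satisfies the condition.
Matched pairs: 1.
Total: 1 rows.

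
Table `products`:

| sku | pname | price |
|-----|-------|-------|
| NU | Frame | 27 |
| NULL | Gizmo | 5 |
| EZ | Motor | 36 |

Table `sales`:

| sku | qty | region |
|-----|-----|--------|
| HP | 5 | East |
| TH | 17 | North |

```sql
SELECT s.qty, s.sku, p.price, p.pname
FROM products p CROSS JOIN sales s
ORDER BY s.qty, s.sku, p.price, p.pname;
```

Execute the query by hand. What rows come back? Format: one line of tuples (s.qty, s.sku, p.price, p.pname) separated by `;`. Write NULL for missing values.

(5, HP, 5, Gizmo); (5, HP, 27, Frame); (5, HP, 36, Motor); (17, TH, 5, Gizmo); (17, TH, 27, Frame); (17, TH, 36, Motor)

CROSS JOIN pairs every row of `products` with every row of `sales`: 3 × 2 = 6 rows.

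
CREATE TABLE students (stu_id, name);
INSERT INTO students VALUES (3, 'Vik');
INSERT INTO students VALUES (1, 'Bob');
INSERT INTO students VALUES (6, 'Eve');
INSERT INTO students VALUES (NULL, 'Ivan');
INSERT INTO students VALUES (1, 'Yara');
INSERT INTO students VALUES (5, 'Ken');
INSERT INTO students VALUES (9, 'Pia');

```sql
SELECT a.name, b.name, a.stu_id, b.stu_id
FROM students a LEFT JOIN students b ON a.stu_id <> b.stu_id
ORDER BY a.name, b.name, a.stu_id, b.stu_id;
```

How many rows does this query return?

29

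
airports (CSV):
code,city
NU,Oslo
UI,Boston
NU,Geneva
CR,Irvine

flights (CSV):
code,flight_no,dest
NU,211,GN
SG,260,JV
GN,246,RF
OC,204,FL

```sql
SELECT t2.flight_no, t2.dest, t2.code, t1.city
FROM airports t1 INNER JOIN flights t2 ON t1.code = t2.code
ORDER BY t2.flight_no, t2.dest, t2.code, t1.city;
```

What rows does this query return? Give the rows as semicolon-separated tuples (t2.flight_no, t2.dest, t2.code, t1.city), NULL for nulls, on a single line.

INNER JOIN keeps only pairs where the ON condition holds.
Matching on t1.code = t2.code.
- code=NU: 1 matching t2 row(s), so 1 row(s) emitted.
- code=UI: no matching t2 row, dropped.
- code=NU: 1 matching t2 row(s), so 1 row(s) emitted.
- code=CR: no matching t2 row, dropped.
After projecting and ordering:
t2.flight_no | t2.dest | t2.code | t1.city
211 | GN | NU | Geneva
211 | GN | NU | Oslo

(211, GN, NU, Geneva); (211, GN, NU, Oslo)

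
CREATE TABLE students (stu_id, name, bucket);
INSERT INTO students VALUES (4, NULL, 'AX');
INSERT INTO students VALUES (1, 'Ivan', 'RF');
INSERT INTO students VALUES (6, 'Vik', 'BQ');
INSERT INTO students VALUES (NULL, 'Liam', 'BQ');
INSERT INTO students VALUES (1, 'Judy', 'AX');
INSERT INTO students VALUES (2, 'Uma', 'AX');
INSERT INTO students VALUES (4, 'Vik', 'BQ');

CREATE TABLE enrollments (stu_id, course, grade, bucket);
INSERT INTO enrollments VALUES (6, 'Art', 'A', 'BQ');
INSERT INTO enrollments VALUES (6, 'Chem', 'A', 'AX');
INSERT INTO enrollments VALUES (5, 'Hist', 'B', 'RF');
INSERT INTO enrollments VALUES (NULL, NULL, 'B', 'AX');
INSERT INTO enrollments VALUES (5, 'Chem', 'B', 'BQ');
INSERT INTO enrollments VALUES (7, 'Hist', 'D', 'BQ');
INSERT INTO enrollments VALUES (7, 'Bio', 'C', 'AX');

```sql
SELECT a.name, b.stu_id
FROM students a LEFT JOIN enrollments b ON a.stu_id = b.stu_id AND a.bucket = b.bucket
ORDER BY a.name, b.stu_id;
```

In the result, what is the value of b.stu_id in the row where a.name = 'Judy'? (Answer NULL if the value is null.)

LEFT JOIN keeps every row from `students`; unmatched rows get NULL for `enrollments`'s columns.
Matching on a.stu_id = b.stu_id AND a.bucket = b.bucket. A NULL in a compared column never satisfies the condition.
- a row (stu_id=4, bucket=AX): no match → kept, b columns NULL.
- a row (stu_id=1, bucket=RF): no match → kept, b columns NULL.
- a row (stu_id=6, bucket=BQ): matches 1 b row(s) → 1 output row(s).
- a row (stu_id=NULL, bucket=BQ): no match → kept, b columns NULL.
- a row (stu_id=1, bucket=AX): no match → kept, b columns NULL.
- a row (stu_id=2, bucket=AX): no match → kept, b columns NULL.
- a row (stu_id=4, bucket=BQ): no match → kept, b columns NULL.

NULL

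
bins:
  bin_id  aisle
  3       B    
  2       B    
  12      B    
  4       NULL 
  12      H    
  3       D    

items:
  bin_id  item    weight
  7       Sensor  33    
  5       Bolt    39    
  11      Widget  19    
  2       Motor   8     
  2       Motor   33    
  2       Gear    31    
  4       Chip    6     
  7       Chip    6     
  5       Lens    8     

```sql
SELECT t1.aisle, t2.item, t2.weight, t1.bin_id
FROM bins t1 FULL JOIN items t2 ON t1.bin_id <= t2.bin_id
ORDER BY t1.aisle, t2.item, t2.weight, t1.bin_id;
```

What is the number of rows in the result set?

29

FULL OUTER JOIN keeps every row from both sides; unmatched rows get NULL for the other side's columns.
Matching on t1.bin_id <= t2.bin_id.
Matched pairs: 27; unmatched t1 rows kept: 2; unmatched t2 rows kept: 0.
Total: 27 matched + 2 padded = 29 rows.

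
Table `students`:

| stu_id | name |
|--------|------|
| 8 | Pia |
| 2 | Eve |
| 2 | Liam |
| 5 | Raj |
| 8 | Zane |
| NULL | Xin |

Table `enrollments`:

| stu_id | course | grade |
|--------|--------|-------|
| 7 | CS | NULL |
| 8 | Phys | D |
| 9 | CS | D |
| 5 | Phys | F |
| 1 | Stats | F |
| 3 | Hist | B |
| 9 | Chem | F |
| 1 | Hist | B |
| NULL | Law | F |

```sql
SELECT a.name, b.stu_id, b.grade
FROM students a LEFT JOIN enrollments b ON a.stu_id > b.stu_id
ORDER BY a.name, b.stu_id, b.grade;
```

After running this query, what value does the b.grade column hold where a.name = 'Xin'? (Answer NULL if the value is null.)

NULL

LEFT JOIN keeps every row from `students`; unmatched rows get NULL for `enrollments`'s columns.
Matching on a.stu_id > b.stu_id. A NULL in a compared column never satisfies the condition.
Matched pairs: 17; unmatched a rows kept: 1.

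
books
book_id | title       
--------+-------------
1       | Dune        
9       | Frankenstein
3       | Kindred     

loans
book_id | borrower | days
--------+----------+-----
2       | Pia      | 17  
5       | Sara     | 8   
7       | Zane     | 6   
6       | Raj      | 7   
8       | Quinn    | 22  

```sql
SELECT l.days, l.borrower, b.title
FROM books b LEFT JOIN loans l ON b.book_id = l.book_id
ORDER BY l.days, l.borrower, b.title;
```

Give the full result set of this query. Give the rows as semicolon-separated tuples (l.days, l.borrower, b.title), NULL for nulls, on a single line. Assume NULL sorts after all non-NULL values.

(NULL, NULL, Dune); (NULL, NULL, Frankenstein); (NULL, NULL, Kindred)

LEFT JOIN keeps every row from `books`; unmatched rows get NULL for `loans`'s columns.
Matching on b.book_id = l.book_id.
- b[0] book_id=1 → no match; kept with NULLs on the l side.
- b[1] book_id=9 → no match; kept with NULLs on the l side.
- b[2] book_id=3 → no match; kept with NULLs on the l side.
After projecting and ordering:
l.days | l.borrower | b.title
NULL | NULL | Dune
NULL | NULL | Frankenstein
NULL | NULL | Kindred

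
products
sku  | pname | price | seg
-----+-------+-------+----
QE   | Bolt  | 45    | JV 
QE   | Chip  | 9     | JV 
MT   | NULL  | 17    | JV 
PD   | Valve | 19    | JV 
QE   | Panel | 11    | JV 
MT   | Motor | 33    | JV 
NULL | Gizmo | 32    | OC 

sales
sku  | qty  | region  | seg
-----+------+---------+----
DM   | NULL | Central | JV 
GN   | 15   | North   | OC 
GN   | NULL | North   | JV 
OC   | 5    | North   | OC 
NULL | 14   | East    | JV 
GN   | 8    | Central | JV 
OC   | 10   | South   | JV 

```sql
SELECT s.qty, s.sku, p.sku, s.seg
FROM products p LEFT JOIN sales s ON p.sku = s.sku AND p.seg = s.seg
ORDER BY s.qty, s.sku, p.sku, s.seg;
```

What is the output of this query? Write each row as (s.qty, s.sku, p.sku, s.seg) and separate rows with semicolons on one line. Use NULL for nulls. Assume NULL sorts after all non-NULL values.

LEFT JOIN keeps every row from `products`; unmatched rows get NULL for `sales`'s columns.
Matching on p.sku = s.sku AND p.seg = s.seg. A NULL in a compared column never satisfies the condition.
Matched pairs: 0; unmatched p rows kept: 7.

(NULL, NULL, MT, NULL); (NULL, NULL, MT, NULL); (NULL, NULL, PD, NULL); (NULL, NULL, QE, NULL); (NULL, NULL, QE, NULL); (NULL, NULL, QE, NULL); (NULL, NULL, NULL, NULL)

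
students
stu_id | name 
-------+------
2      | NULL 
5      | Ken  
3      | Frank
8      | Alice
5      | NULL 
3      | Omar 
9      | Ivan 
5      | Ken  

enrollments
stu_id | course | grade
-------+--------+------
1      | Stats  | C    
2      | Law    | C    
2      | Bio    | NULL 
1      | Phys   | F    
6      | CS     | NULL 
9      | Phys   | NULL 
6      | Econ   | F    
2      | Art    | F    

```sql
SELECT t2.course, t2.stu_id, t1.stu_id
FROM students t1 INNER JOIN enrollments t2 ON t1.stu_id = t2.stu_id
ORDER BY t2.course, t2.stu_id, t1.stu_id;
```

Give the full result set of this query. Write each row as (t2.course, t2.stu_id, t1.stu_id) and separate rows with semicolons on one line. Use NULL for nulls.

(Art, 2, 2); (Bio, 2, 2); (Law, 2, 2); (Phys, 9, 9)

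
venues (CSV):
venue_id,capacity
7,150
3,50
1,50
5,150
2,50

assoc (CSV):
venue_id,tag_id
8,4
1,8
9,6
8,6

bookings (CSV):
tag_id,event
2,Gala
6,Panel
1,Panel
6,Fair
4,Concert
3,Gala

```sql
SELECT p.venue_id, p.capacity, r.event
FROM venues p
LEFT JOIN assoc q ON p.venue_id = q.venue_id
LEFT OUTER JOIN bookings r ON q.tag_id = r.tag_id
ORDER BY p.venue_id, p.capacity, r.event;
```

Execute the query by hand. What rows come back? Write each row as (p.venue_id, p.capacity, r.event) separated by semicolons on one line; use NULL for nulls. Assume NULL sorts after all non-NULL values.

Evaluate left to right. First `venues p LEFT JOIN assoc q` on venue_id: 5 row(s).
Then LEFT JOIN `bookings r` on tag_id: each of those 5 rows is kept; rows whose q.tag_id has no match in r get NULL for r's columns.

(1, 50, NULL); (2, 50, NULL); (3, 50, NULL); (5, 150, NULL); (7, 150, NULL)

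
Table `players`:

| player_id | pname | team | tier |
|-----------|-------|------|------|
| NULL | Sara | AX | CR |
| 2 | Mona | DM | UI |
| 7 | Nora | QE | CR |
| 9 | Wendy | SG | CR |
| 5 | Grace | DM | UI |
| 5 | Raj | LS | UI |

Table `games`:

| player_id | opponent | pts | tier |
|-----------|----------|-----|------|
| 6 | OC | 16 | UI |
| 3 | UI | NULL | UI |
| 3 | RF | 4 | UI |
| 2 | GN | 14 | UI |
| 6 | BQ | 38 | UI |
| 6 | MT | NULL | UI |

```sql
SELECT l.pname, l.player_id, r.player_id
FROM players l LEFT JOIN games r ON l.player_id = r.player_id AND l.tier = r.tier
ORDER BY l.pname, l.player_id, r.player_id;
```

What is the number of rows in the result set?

LEFT JOIN keeps every row from `players`; unmatched rows get NULL for `games`'s columns.
Matching on l.player_id = r.player_id AND l.tier = r.tier. A NULL in a compared column never satisfies the condition.
- l (player_id=NULL, tier=CR) has no partner → padded with NULL.
- l (player_id=2, tier=UI) pairs with 1 row(s) of r.
- l (player_id=7, tier=CR) has no partner → padded with NULL.
- l (player_id=9, tier=CR) has no partner → padded with NULL.
- l (player_id=5, tier=UI) has no partner → padded with NULL.
- l (player_id=5, tier=UI) has no partner → padded with NULL.
Total: 1 matched + 5 padded = 6 rows.

6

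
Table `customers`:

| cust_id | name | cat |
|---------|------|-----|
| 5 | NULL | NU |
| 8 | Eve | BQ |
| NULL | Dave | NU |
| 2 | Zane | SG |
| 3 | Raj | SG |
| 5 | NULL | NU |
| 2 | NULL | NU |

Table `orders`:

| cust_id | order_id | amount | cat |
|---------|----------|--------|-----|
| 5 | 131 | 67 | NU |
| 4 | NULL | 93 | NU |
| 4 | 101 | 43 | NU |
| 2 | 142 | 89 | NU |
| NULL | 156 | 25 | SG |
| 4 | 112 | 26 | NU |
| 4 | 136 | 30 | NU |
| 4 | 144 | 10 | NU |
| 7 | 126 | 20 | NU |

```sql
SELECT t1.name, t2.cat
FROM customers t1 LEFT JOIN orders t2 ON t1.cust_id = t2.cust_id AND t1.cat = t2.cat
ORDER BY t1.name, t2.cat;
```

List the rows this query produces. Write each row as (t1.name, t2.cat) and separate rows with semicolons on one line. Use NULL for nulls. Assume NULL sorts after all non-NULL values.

LEFT JOIN keeps every row from `customers`; unmatched rows get NULL for `orders`'s columns.
Matching on t1.cust_id = t2.cust_id AND t1.cat = t2.cat. A NULL in a compared column never satisfies the condition.
Matched pairs: 3; unmatched t1 rows kept: 4.

(Dave, NULL); (Eve, NULL); (Raj, NULL); (Zane, NULL); (NULL, NU); (NULL, NU); (NULL, NU)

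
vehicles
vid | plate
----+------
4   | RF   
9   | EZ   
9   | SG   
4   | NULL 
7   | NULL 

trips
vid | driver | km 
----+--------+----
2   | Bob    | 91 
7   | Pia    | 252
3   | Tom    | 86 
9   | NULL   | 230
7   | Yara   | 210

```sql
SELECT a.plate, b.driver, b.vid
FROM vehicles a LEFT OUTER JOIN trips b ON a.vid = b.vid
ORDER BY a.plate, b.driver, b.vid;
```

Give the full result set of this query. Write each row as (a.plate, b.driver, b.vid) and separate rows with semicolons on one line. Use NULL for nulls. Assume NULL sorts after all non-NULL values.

(EZ, NULL, 9); (RF, NULL, NULL); (SG, NULL, 9); (NULL, Pia, 7); (NULL, Yara, 7); (NULL, NULL, NULL)

LEFT JOIN keeps every row from `vehicles`; unmatched rows get NULL for `trips`'s columns.
Matching on a.vid = b.vid.
- a (vid=4) has no partner → padded with NULL.
- a (vid=9) pairs with 1 row(s) of b.
- a (vid=9) pairs with 1 row(s) of b.
- a (vid=4) has no partner → padded with NULL.
- a (vid=7) pairs with 2 row(s) of b.
After projecting and ordering:
a.plate | b.driver | b.vid
EZ | NULL | 9
RF | NULL | NULL
SG | NULL | 9
NULL | Pia | 7
NULL | Yara | 7
NULL | NULL | NULL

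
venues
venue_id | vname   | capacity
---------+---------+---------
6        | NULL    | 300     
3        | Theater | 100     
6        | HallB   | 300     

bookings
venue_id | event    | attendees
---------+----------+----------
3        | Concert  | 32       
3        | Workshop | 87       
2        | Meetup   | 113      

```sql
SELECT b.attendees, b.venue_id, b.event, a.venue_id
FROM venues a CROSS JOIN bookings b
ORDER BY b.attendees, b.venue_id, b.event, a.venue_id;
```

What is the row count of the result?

9

CROSS JOIN pairs every row of `venues` with every row of `bookings`: 3 × 3 = 9 rows.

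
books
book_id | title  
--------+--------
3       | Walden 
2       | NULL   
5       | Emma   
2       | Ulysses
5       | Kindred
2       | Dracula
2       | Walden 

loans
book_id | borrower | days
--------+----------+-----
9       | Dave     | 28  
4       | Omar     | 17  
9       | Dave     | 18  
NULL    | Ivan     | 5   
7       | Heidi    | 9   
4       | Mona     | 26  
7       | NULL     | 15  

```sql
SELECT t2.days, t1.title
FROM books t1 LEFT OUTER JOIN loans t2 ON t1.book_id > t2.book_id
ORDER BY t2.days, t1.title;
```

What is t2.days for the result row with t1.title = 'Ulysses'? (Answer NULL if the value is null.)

NULL

LEFT JOIN keeps every row from `books`; unmatched rows get NULL for `loans`'s columns.
Matching on t1.book_id > t2.book_id. A NULL in a compared column never satisfies the condition.
- t1 (book_id=3) has no partner → padded with NULL.
- t1 (book_id=2) has no partner → padded with NULL.
- t1 (book_id=5) pairs with 2 row(s) of t2.
- t1 (book_id=2) has no partner → padded with NULL.
- t1 (book_id=5) pairs with 2 row(s) of t2.
- t1 (book_id=2) has no partner → padded with NULL.
- t1 (book_id=2) has no partner → padded with NULL.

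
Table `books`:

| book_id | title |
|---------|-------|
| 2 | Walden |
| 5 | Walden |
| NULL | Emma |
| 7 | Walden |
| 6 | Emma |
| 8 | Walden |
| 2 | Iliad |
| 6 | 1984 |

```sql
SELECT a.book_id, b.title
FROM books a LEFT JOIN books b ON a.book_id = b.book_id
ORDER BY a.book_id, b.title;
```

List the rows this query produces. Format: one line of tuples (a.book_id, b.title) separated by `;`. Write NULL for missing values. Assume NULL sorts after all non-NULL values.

LEFT JOIN keeps every row from `books a`; unmatched rows get NULL for `books b`'s columns.
Matching on a.book_id = b.book_id. A NULL in a compared column never satisfies the condition.
- a (book_id=2) pairs with 2 row(s) of b.
- a (book_id=5) pairs with 1 row(s) of b.
- a (book_id=NULL) has no partner → padded with NULL.
- a (book_id=7) pairs with 1 row(s) of b.
- a (book_id=6) pairs with 2 row(s) of b.
- a (book_id=8) pairs with 1 row(s) of b.
- a (book_id=2) pairs with 2 row(s) of b.
- a (book_id=6) pairs with 2 row(s) of b.

(2, Iliad); (2, Iliad); (2, Walden); (2, Walden); (5, Walden); (6, 1984); (6, 1984); (6, Emma); (6, Emma); (7, Walden); (8, Walden); (NULL, NULL)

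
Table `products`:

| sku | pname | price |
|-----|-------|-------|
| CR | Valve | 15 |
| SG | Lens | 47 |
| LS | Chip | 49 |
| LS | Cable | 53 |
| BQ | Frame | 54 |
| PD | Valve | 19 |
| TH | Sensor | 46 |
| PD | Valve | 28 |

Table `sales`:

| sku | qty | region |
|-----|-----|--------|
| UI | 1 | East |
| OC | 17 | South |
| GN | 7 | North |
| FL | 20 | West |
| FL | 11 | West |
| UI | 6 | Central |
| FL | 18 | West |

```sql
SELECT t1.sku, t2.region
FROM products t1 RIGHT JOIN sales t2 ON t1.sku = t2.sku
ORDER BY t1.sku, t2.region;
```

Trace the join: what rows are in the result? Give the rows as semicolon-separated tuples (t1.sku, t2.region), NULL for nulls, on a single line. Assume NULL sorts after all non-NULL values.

(NULL, Central); (NULL, East); (NULL, North); (NULL, South); (NULL, West); (NULL, West); (NULL, West)

RIGHT JOIN keeps every row from `sales`; unmatched rows get NULL for `products`'s columns.
Matching on t1.sku = t2.sku.
- t1 row (sku=CR): no match.
- t1 row (sku=SG): no match.
- t1 row (sku=LS): no match.
- t1 row (sku=LS): no match.
- t1 row (sku=BQ): no match.
- t1 row (sku=PD): no match.
- t1 row (sku=TH): no match.
- t1 row (sku=PD): no match.
- 7 row(s) from t2 found no t1 partner → padded with NULL.
After projecting and ordering:
t1.sku | t2.region
NULL | Central
NULL | East
NULL | North
NULL | South
NULL | West
NULL | West
NULL | West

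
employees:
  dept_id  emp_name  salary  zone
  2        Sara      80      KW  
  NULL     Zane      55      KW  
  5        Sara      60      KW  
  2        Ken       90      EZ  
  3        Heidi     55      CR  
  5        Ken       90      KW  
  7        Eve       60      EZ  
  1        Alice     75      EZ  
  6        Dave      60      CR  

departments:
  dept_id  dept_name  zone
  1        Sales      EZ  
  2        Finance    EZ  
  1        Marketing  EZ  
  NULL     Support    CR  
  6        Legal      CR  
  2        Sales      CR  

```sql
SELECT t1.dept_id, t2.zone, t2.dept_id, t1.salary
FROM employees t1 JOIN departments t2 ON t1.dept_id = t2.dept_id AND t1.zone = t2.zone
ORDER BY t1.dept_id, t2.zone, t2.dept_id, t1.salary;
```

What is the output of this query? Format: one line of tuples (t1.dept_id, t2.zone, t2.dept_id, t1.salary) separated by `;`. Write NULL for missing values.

(1, EZ, 1, 75); (1, EZ, 1, 75); (2, EZ, 2, 90); (6, CR, 6, 60)

INNER JOIN keeps only pairs where the ON condition holds.
Matching on t1.dept_id = t2.dept_id AND t1.zone = t2.zone. A NULL in a compared column never satisfies the condition.
- t1[0] dept_id=2, zone=KW → no match; dropped.
- t1[1] dept_id=NULL, zone=KW → no match; dropped.
- t1[2] dept_id=5, zone=KW → no match; dropped.
- t1[3] dept_id=2, zone=EZ → 1 match(es) in t2 → 1 row(s).
- t1[4] dept_id=3, zone=CR → no match; dropped.
- t1[5] dept_id=5, zone=KW → no match; dropped.
- t1[6] dept_id=7, zone=EZ → no match; dropped.
- t1[7] dept_id=1, zone=EZ → 2 match(es) in t2 → 2 row(s).
- t1[8] dept_id=6, zone=CR → 1 match(es) in t2 → 1 row(s).
After projecting and ordering:
t1.dept_id | t2.zone | t2.dept_id | t1.salary
1 | EZ | 1 | 75
1 | EZ | 1 | 75
2 | EZ | 2 | 90
6 | CR | 6 | 60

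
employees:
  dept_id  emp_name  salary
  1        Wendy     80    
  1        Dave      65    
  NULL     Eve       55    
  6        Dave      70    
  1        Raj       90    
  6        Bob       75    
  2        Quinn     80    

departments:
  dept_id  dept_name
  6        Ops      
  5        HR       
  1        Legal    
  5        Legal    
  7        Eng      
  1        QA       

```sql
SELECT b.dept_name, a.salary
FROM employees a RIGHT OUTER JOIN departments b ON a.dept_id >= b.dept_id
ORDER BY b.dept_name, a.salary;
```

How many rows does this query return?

19

RIGHT JOIN keeps every row from `departments`; unmatched rows get NULL for `employees`'s columns.
Matching on a.dept_id >= b.dept_id. A NULL in a compared column never satisfies the condition.
- a[0] dept_id=1 → 2 match(es) in b → 2 row(s).
- a[1] dept_id=1 → 2 match(es) in b → 2 row(s).
- a[2] dept_id=NULL → no match.
- a[3] dept_id=6 → 5 match(es) in b → 5 row(s).
- a[4] dept_id=1 → 2 match(es) in b → 2 row(s).
- a[5] dept_id=6 → 5 match(es) in b → 5 row(s).
- a[6] dept_id=2 → 2 match(es) in b → 2 row(s).
- plus 1 unmatched b row(s), each kept with NULL a columns.
Total: 18 matched + 1 padded = 19 rows.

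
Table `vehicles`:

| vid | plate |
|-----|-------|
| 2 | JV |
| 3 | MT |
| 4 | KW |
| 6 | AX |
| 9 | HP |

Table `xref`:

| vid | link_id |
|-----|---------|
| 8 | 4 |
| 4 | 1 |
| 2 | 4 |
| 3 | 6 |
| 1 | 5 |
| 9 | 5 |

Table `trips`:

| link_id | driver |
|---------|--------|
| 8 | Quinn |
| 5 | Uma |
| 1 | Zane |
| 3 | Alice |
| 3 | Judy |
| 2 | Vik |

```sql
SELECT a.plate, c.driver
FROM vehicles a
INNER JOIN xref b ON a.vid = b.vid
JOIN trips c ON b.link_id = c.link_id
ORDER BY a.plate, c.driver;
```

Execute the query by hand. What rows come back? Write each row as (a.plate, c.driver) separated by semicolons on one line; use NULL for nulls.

Evaluate left to right. First `vehicles a INNER JOIN xref b` on vid: 4 row(s).
Then INNER JOIN `trips c` on link_id: keep only rows whose b.link_id appears in c.

(HP, Uma); (KW, Zane)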